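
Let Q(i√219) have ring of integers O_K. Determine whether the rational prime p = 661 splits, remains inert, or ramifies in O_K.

Since -219 ≡ 1 mod 4, the ring of integers is ℤ[(1+√-219)/2] with discriminant -219.
Since gcd(661, -219) = 1 the prime 661 does not ramify.
Legendre symbol by Euler's criterion: (-219/661) ≡ (-219)^330 ≡ 1 (mod 661), i.e. (-219/661) = 1.
Legendre symbol 1 ⇒ 661 is split.

661 splits in O_K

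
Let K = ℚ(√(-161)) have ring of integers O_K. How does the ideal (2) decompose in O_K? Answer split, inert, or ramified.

2 is ramified

-161 mod 4 = 3, hence disc K = 4·(-161) = -644 and O_K = ℤ[√-161].
2 divides disc(K) = -644, so 2 ramifies.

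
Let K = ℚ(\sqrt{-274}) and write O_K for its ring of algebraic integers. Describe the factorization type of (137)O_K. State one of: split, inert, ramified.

p ramifies

-274 mod 4 = 2, hence disc K = 4·(-274) = -1096 and O_K = ℤ[√-274].
137 divides disc(K) = -1096, so 137 ramifies.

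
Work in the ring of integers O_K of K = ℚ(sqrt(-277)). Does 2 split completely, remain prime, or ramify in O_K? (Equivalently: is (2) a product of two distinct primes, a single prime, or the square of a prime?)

d = -277 ≡ 3 (mod 4), so O_K = ℤ[√-277] and disc(K) = 4d = -1108.
2 divides disc(K) = -1108, so 2 ramifies.

p ramifies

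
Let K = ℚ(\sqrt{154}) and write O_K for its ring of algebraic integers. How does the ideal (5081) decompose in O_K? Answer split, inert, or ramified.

5081 splits in O_K

Since 154 ≢ 1 mod 4, the ring of integers is ℤ[√154] with discriminant 4·154 = 616.
5081 ∤ 616, so 5081 is unramified.
(154/5081) = 154^2540 mod 5081 = 1, giving Legendre symbol 1.
d is a quadratic residue mod p, hence 5081 splits in O_K.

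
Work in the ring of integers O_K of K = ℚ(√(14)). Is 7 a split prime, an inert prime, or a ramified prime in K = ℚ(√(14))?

7 is ramified

Since 14 ≢ 1 mod 4, the ring of integers is ℤ[√14] with discriminant 4·14 = 56.
Ramification test: 7 | 56. The prime 7 ramifies in K.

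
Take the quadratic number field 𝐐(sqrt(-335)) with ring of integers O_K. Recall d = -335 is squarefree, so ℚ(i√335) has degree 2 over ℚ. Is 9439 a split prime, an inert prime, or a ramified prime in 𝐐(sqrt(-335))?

Since -335 ≡ 1 mod 4, the ring of integers is ℤ[(1+√-335)/2] with discriminant -335.
Since gcd(9439, -335) = 1 the prime 9439 does not ramify.
Euler's criterion: (-335)^4719 mod 9439 = 1. Thus (-335|9439) = 1.
(-335/9439) = 1, so 9439 splits.

split — (9439) = 𝔭₁𝔭₂ with 𝔭₁ ≠ 𝔭₂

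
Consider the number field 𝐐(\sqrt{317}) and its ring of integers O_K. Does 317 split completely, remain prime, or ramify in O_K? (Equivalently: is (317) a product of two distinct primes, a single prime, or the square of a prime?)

317 is ramified

Since 317 ≡ 1 mod 4, the ring of integers is ℤ[(1+√317)/2] with discriminant 317.
disc(K) = 317 = 317·1, so p = 317 is ramified.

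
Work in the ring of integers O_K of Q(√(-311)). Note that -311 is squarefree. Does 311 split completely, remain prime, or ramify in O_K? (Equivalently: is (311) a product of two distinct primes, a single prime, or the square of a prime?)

Since -311 ≡ 1 mod 4, the ring of integers is ℤ[(1+√-311)/2] with discriminant -311.
Ramification test: 311 | -311. The prime 311 ramifies in K.

ramified — (311) = 𝔭²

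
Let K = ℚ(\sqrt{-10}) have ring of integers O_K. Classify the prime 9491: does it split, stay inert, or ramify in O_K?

9491 splits in O_K

-10 mod 4 = 2, hence disc K = 4·(-10) = -40 and O_K = ℤ[√-10].
9491 ∤ -40, so 9491 is unramified.
Compute (-10/9491) via Euler: 9481^((9491-1)/2) mod 9491 = 1, so (-10/9491) = 1.
Legendre symbol 1 ⇒ 9491 is split.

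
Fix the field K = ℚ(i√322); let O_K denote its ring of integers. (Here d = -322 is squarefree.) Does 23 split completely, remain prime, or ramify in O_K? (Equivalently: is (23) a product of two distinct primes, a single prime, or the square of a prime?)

Since -322 ≢ 1 mod 4, the ring of integers is ℤ[√-322] with discriminant 4·(-322) = -1288.
disc(K) = -1288 = 23·(-56), so p = 23 is ramified.

23 is ramified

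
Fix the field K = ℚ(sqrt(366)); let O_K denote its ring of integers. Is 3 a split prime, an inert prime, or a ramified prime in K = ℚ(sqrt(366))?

d = 366 ≡ 2 (mod 4), so O_K = ℤ[√366] and disc(K) = 4d = 1464.
3 divides disc(K) = 1464, so 3 ramifies.

ramifies in O_K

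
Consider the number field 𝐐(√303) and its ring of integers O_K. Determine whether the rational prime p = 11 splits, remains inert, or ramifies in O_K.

inert — (11) stays prime in O_K

303 mod 4 = 3, hence disc K = 4·303 = 1212 and O_K = ℤ[√303].
11 ∤ 1212, so 11 is unramified.
Euler's criterion: 303^5 mod 11 = 10. Thus (303|11) = -1.
d is a non-residue mod p, hence 11 remains inert in O_K.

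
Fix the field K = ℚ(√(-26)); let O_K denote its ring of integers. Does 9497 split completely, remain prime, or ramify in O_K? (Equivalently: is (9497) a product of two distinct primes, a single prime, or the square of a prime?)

-26 mod 4 = 2, hence disc K = 4·(-26) = -104 and O_K = ℤ[√-26].
9497 ∤ -104, so 9497 is unramified.
Legendre symbol by Euler's criterion: (-26/9497) ≡ (-26)^4748 ≡ 9496 (mod 9497), i.e. (-26/9497) = -1.
d is a non-residue mod p, hence 9497 remains inert in O_K.

p is inert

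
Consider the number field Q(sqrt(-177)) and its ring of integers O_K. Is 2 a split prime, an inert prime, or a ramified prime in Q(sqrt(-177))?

Since -177 ≢ 1 mod 4, the ring of integers is ℤ[√-177] with discriminant 4·(-177) = -708.
disc(K) = -708 = 2·(-354), so p = 2 is ramified.

ramified — (2) = 𝔭²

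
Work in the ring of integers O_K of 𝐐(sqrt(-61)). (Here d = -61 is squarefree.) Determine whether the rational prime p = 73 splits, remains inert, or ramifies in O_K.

splits completely

d = -61 ≡ 3 (mod 4), so O_K = ℤ[√-61] and disc(K) = 4d = -244.
disc(K) = -244 is not divisible by 73; 73 is unramified.
Compute (-61/73) via Euler: 12^((73-1)/2) mod 73 = 1, so (-61/73) = 1.
d is a quadratic residue mod p, hence 73 splits in O_K.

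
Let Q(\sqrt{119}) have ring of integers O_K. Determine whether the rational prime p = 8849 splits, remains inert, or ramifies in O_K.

split — (8849) = 𝔭₁𝔭₂ with 𝔭₁ ≠ 𝔭₂

119 mod 4 = 3, hence disc K = 4·119 = 476 and O_K = ℤ[√119].
Since gcd(8849, 476) = 1 the prime 8849 does not ramify.
Compute (119/8849) via Euler: 119^((8849-1)/2) mod 8849 = 1, so (119/8849) = 1.
Legendre symbol 1 ⇒ 8849 is split.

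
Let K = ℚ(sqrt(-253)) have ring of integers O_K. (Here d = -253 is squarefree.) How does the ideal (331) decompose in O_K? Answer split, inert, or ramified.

inert — (331) stays prime in O_K

d = -253 ≡ 3 (mod 4), so O_K = ℤ[√-253] and disc(K) = 4d = -1012.
Since gcd(331, -1012) = 1 the prime 331 does not ramify.
(-253/331) = 78^165 mod 331 = 330, giving Legendre symbol -1.
Legendre symbol -1 ⇒ 331 is inert.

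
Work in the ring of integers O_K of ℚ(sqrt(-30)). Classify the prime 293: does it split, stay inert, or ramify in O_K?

p is inert

d = -30 ≡ 2 (mod 4), so O_K = ℤ[√-30] and disc(K) = 4d = -120.
Since gcd(293, -120) = 1 the prime 293 does not ramify.
Legendre symbol by Euler's criterion: (-30/293) ≡ (-30)^146 ≡ 292 (mod 293), i.e. (-30/293) = -1.
Legendre symbol -1 ⇒ 293 is inert.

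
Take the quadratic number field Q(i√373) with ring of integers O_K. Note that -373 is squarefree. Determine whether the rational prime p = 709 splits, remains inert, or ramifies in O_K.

d = -373 ≡ 3 (mod 4), so O_K = ℤ[√-373] and disc(K) = 4d = -1492.
Since gcd(709, -1492) = 1 the prime 709 does not ramify.
Compute (-373/709) via Euler: 336^((709-1)/2) mod 709 = 1, so (-373/709) = 1.
(-373/709) = 1, so 709 splits.

splits completely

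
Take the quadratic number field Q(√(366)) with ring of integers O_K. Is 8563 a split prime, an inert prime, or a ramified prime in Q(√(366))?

p is inert

d = 366 ≡ 2 (mod 4), so O_K = ℤ[√366] and disc(K) = 4d = 1464.
disc(K) = 1464 is not divisible by 8563; 8563 is unramified.
Legendre symbol by Euler's criterion: (366/8563) ≡ 366^4281 ≡ 8562 (mod 8563), i.e. (366/8563) = -1.
(366/8563) = -1, so 8563 is inert.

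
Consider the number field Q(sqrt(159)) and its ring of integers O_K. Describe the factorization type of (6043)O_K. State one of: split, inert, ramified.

Since 159 ≢ 1 mod 4, the ring of integers is ℤ[√159] with discriminant 4·159 = 636.
Since gcd(6043, 636) = 1 the prime 6043 does not ramify.
(159/6043) = 159^3021 mod 6043 = 6042, giving Legendre symbol -1.
(159/6043) = -1, so 6043 is inert.

6043 remains inert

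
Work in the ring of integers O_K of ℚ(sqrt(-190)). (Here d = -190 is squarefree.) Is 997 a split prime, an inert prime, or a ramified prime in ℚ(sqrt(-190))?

-190 mod 4 = 2, hence disc K = 4·(-190) = -760 and O_K = ℤ[√-190].
997 ∤ -760, so 997 is unramified.
Euler's criterion: (-190)^498 mod 997 = 1. Thus (-190|997) = 1.
d is a quadratic residue mod p, hence 997 splits in O_K.

splits completely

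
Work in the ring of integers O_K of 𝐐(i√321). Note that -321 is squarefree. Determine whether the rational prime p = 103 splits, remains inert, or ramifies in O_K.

d = -321 ≡ 3 (mod 4), so O_K = ℤ[√-321] and disc(K) = 4d = -1284.
Since gcd(103, -1284) = 1 the prime 103 does not ramify.
(-321/103) = 91^51 mod 103 = 1, giving Legendre symbol 1.
Legendre symbol 1 ⇒ 103 is split.

103 splits in O_K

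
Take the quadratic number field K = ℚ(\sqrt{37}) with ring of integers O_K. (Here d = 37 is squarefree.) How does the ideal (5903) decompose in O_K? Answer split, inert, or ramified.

p is inert

37 mod 4 = 1, hence disc K = 37 and O_K = ℤ[(1+√37)/2].
5903 ∤ 37, so 5903 is unramified.
Compute (37/5903) via Euler: 37^((5903-1)/2) mod 5903 = 5902, so (37/5903) = -1.
d is a non-residue mod p, hence 5903 remains inert in O_K.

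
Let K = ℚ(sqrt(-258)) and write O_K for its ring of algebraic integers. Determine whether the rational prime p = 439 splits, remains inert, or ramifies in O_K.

inert — (439) stays prime in O_K

-258 mod 4 = 2, hence disc K = 4·(-258) = -1032 and O_K = ℤ[√-258].
disc(K) = -1032 is not divisible by 439; 439 is unramified.
Legendre symbol by Euler's criterion: (-258/439) ≡ (-258)^219 ≡ 438 (mod 439), i.e. (-258/439) = -1.
d is a non-residue mod p, hence 439 remains inert in O_K.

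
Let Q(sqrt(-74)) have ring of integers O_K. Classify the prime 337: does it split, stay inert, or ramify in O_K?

split — (337) = 𝔭₁𝔭₂ with 𝔭₁ ≠ 𝔭₂

d = -74 ≡ 2 (mod 4), so O_K = ℤ[√-74] and disc(K) = 4d = -296.
337 ∤ -296, so 337 is unramified.
(-74/337) = 263^168 mod 337 = 1, giving Legendre symbol 1.
(-74/337) = 1, so 337 splits.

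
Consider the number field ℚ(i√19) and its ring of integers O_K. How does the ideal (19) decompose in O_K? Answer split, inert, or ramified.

d = -19 ≡ 1 (mod 4), so O_K = ℤ[(1+√-19)/2] and disc(K) = d = -19.
disc(K) = -19 = 19·(-1), so p = 19 is ramified.

p ramifies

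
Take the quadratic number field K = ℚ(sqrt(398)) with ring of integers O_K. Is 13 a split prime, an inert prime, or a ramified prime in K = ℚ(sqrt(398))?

398 mod 4 = 2, hence disc K = 4·398 = 1592 and O_K = ℤ[√398].
Since gcd(13, 1592) = 1 the prime 13 does not ramify.
Legendre symbol by Euler's criterion: (398/13) ≡ 398^6 ≡ 12 (mod 13), i.e. (398/13) = -1.
Legendre symbol -1 ⇒ 13 is inert.

p is inert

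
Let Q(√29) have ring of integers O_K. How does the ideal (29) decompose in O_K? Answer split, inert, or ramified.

Since 29 ≡ 1 mod 4, the ring of integers is ℤ[(1+√29)/2] with discriminant 29.
29 divides disc(K) = 29, so 29 ramifies.

ramified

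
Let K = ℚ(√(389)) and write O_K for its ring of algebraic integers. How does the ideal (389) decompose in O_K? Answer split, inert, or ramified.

389 mod 4 = 1, hence disc K = 389 and O_K = ℤ[(1+√389)/2].
disc(K) = 389 = 389·1, so p = 389 is ramified.

ramifies in O_K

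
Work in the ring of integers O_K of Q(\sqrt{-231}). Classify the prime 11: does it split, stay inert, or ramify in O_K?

ramifies in O_K

d = -231 ≡ 1 (mod 4), so O_K = ℤ[(1+√-231)/2] and disc(K) = d = -231.
Ramification test: 11 | -231. The prime 11 ramifies in K.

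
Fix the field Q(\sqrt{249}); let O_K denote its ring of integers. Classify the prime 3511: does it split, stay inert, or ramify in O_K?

split

249 mod 4 = 1, hence disc K = 249 and O_K = ℤ[(1+√249)/2].
3511 ∤ 249, so 3511 is unramified.
Compute (249/3511) via Euler: 249^((3511-1)/2) mod 3511 = 1, so (249/3511) = 1.
(249/3511) = 1, so 3511 splits.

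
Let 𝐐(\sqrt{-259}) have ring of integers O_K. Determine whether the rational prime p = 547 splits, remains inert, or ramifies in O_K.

d = -259 ≡ 1 (mod 4), so O_K = ℤ[(1+√-259)/2] and disc(K) = d = -259.
disc(K) = -259 is not divisible by 547; 547 is unramified.
Compute (-259/547) via Euler: 288^((547-1)/2) mod 547 = 546, so (-259/547) = -1.
Legendre symbol -1 ⇒ 547 is inert.

inert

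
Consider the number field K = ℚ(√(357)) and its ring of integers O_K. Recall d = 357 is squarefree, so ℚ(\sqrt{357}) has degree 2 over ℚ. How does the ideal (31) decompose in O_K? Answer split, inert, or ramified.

d = 357 ≡ 1 (mod 4), so O_K = ℤ[(1+√357)/2] and disc(K) = d = 357.
disc(K) = 357 is not divisible by 31; 31 is unramified.
(357/31) = 16^15 mod 31 = 1, giving Legendre symbol 1.
d is a quadratic residue mod p, hence 31 splits in O_K.

split — (31) = 𝔭₁𝔭₂ with 𝔭₁ ≠ 𝔭₂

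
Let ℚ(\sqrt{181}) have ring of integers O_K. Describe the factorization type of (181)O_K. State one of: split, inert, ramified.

181 mod 4 = 1, hence disc K = 181 and O_K = ℤ[(1+√181)/2].
disc(K) = 181 = 181·1, so p = 181 is ramified.

ramifies in O_K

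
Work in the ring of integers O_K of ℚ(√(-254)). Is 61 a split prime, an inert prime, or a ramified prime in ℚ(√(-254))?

61 remains inert

Since -254 ≢ 1 mod 4, the ring of integers is ℤ[√-254] with discriminant 4·(-254) = -1016.
61 ∤ -1016, so 61 is unramified.
Legendre symbol by Euler's criterion: (-254/61) ≡ (-254)^30 ≡ 60 (mod 61), i.e. (-254/61) = -1.
Legendre symbol -1 ⇒ 61 is inert.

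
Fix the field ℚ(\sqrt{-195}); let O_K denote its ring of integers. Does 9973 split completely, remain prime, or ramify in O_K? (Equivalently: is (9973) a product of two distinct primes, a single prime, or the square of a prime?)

d = -195 ≡ 1 (mod 4), so O_K = ℤ[(1+√-195)/2] and disc(K) = d = -195.
disc(K) = -195 is not divisible by 9973; 9973 is unramified.
Compute (-195/9973) via Euler: 9778^((9973-1)/2) mod 9973 = 1, so (-195/9973) = 1.
(-195/9973) = 1, so 9973 splits.

splits completely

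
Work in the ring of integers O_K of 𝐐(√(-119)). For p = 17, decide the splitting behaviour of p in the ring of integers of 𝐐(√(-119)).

ramifies in O_K

Since -119 ≡ 1 mod 4, the ring of integers is ℤ[(1+√-119)/2] with discriminant -119.
Ramification test: 17 | -119. The prime 17 ramifies in K.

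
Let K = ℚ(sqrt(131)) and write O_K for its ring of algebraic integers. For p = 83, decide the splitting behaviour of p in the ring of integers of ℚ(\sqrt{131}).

split — (83) = 𝔭₁𝔭₂ with 𝔭₁ ≠ 𝔭₂

131 mod 4 = 3, hence disc K = 4·131 = 524 and O_K = ℤ[√131].
83 ∤ 524, so 83 is unramified.
(131/83) = 48^41 mod 83 = 1, giving Legendre symbol 1.
d is a quadratic residue mod p, hence 83 splits in O_K.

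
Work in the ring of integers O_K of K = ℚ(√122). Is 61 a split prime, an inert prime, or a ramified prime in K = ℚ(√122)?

122 mod 4 = 2, hence disc K = 4·122 = 488 and O_K = ℤ[√122].
disc(K) = 488 = 61·8, so p = 61 is ramified.

ramified — (61) = 𝔭²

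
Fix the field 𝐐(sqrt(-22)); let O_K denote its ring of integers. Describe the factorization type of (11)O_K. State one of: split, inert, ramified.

ramified — (11) = 𝔭²

d = -22 ≡ 2 (mod 4), so O_K = ℤ[√-22] and disc(K) = 4d = -88.
11 divides disc(K) = -88, so 11 ramifies.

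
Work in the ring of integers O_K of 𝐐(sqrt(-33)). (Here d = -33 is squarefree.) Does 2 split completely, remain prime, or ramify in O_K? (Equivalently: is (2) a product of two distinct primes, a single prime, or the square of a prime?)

ramified — (2) = 𝔭²

d = -33 ≡ 3 (mod 4), so O_K = ℤ[√-33] and disc(K) = 4d = -132.
2 divides disc(K) = -132, so 2 ramifies.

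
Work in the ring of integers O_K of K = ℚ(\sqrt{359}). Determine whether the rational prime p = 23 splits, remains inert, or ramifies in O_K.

23 remains inert

359 mod 4 = 3, hence disc K = 4·359 = 1436 and O_K = ℤ[√359].
disc(K) = 1436 is not divisible by 23; 23 is unramified.
(359/23) = 14^11 mod 23 = 22, giving Legendre symbol -1.
Legendre symbol -1 ⇒ 23 is inert.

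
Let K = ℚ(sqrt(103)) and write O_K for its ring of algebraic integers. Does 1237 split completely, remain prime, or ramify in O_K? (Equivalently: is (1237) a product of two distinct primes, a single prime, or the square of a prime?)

Since 103 ≢ 1 mod 4, the ring of integers is ℤ[√103] with discriminant 4·103 = 412.
disc(K) = 412 is not divisible by 1237; 1237 is unramified.
Euler's criterion: 103^618 mod 1237 = 1. Thus (103|1237) = 1.
d is a quadratic residue mod p, hence 1237 splits in O_K.

split — (1237) = 𝔭₁𝔭₂ with 𝔭₁ ≠ 𝔭₂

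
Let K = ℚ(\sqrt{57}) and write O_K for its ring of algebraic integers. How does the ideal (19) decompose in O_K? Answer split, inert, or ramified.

Since 57 ≡ 1 mod 4, the ring of integers is ℤ[(1+√57)/2] with discriminant 57.
19 divides disc(K) = 57, so 19 ramifies.

19 is ramified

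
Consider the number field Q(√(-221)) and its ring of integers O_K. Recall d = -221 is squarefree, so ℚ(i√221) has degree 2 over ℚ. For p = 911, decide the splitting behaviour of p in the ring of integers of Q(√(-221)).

p splits

-221 mod 4 = 3, hence disc K = 4·(-221) = -884 and O_K = ℤ[√-221].
disc(K) = -884 is not divisible by 911; 911 is unramified.
Euler's criterion: (-221)^455 mod 911 = 1. Thus (-221|911) = 1.
(-221/911) = 1, so 911 splits.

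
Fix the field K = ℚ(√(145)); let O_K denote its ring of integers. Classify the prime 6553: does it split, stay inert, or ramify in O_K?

inert — (6553) stays prime in O_K

d = 145 ≡ 1 (mod 4), so O_K = ℤ[(1+√145)/2] and disc(K) = d = 145.
Since gcd(6553, 145) = 1 the prime 6553 does not ramify.
Euler's criterion: 145^3276 mod 6553 = 6552. Thus (145|6553) = -1.
Legendre symbol -1 ⇒ 6553 is inert.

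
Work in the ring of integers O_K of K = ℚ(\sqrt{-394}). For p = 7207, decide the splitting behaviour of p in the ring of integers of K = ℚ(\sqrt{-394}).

7207 splits in O_K

d = -394 ≡ 2 (mod 4), so O_K = ℤ[√-394] and disc(K) = 4d = -1576.
Since gcd(7207, -1576) = 1 the prime 7207 does not ramify.
Compute (-394/7207) via Euler: 6813^((7207-1)/2) mod 7207 = 1, so (-394/7207) = 1.
(-394/7207) = 1, so 7207 splits.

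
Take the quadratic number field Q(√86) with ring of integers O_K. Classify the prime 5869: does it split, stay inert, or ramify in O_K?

inert — (5869) stays prime in O_K

Since 86 ≢ 1 mod 4, the ring of integers is ℤ[√86] with discriminant 4·86 = 344.
Since gcd(5869, 344) = 1 the prime 5869 does not ramify.
Compute (86/5869) via Euler: 86^((5869-1)/2) mod 5869 = 5868, so (86/5869) = -1.
Legendre symbol -1 ⇒ 5869 is inert.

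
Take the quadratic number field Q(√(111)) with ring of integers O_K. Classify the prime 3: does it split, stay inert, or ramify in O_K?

3 is ramified

d = 111 ≡ 3 (mod 4), so O_K = ℤ[√111] and disc(K) = 4d = 444.
3 divides disc(K) = 444, so 3 ramifies.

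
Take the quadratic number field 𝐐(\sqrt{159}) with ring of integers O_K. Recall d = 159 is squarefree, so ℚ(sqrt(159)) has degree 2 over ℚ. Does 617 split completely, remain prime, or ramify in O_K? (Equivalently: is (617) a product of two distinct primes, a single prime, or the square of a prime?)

split

159 mod 4 = 3, hence disc K = 4·159 = 636 and O_K = ℤ[√159].
Since gcd(617, 636) = 1 the prime 617 does not ramify.
Legendre symbol by Euler's criterion: (159/617) ≡ 159^308 ≡ 1 (mod 617), i.e. (159/617) = 1.
(159/617) = 1, so 617 splits.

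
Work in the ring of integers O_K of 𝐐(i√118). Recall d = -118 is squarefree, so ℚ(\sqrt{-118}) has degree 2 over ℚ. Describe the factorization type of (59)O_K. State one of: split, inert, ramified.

p ramifies

-118 mod 4 = 2, hence disc K = 4·(-118) = -472 and O_K = ℤ[√-118].
59 divides disc(K) = -472, so 59 ramifies.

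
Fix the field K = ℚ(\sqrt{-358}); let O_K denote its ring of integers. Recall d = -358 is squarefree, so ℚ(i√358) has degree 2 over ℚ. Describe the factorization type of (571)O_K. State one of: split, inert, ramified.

-358 mod 4 = 2, hence disc K = 4·(-358) = -1432 and O_K = ℤ[√-358].
disc(K) = -1432 is not divisible by 571; 571 is unramified.
Euler's criterion: (-358)^285 mod 571 = 1. Thus (-358|571) = 1.
d is a quadratic residue mod p, hence 571 splits in O_K.

p splits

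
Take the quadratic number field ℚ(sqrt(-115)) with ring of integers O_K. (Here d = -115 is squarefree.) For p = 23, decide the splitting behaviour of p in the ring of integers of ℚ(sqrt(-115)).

ramified

Since -115 ≡ 1 mod 4, the ring of integers is ℤ[(1+√-115)/2] with discriminant -115.
disc(K) = -115 = 23·(-5), so p = 23 is ramified.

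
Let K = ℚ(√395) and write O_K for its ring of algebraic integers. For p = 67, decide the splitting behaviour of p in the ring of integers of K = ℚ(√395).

395 mod 4 = 3, hence disc K = 4·395 = 1580 and O_K = ℤ[√395].
Since gcd(67, 1580) = 1 the prime 67 does not ramify.
Euler's criterion: 395^33 mod 67 = 1. Thus (395|67) = 1.
Legendre symbol 1 ⇒ 67 is split.

67 splits in O_K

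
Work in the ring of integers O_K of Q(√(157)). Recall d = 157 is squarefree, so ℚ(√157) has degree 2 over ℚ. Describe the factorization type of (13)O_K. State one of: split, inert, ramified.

Since 157 ≡ 1 mod 4, the ring of integers is ℤ[(1+√157)/2] with discriminant 157.
Since gcd(13, 157) = 1 the prime 13 does not ramify.
Compute (157/13) via Euler: 1^((13-1)/2) mod 13 = 1, so (157/13) = 1.
Legendre symbol 1 ⇒ 13 is split.

p splits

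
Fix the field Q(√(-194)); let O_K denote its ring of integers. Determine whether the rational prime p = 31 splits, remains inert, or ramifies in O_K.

31 remains inert

Since -194 ≢ 1 mod 4, the ring of integers is ℤ[√-194] with discriminant 4·(-194) = -776.
disc(K) = -776 is not divisible by 31; 31 is unramified.
Compute (-194/31) via Euler: 23^((31-1)/2) mod 31 = 30, so (-194/31) = -1.
d is a non-residue mod p, hence 31 remains inert in O_K.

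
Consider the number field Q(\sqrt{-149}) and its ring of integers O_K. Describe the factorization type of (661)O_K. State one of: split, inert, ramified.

p is inert

Since -149 ≢ 1 mod 4, the ring of integers is ℤ[√-149] with discriminant 4·(-149) = -596.
disc(K) = -596 is not divisible by 661; 661 is unramified.
Legendre symbol by Euler's criterion: (-149/661) ≡ (-149)^330 ≡ 660 (mod 661), i.e. (-149/661) = -1.
Legendre symbol -1 ⇒ 661 is inert.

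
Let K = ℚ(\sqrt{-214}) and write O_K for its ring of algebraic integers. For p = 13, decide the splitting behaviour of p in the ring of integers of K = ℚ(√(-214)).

remains prime (inert)

Since -214 ≢ 1 mod 4, the ring of integers is ℤ[√-214] with discriminant 4·(-214) = -856.
Since gcd(13, -856) = 1 the prime 13 does not ramify.
Euler's criterion: (-214)^6 mod 13 = 12. Thus (-214|13) = -1.
d is a non-residue mod p, hence 13 remains inert in O_K.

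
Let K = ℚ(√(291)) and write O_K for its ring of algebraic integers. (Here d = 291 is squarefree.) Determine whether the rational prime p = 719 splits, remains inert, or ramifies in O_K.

719 remains inert

291 mod 4 = 3, hence disc K = 4·291 = 1164 and O_K = ℤ[√291].
disc(K) = 1164 is not divisible by 719; 719 is unramified.
(291/719) = 291^359 mod 719 = 718, giving Legendre symbol -1.
(291/719) = -1, so 719 is inert.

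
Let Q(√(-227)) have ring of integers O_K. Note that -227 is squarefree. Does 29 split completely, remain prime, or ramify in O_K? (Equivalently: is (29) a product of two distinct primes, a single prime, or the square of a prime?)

Since -227 ≡ 1 mod 4, the ring of integers is ℤ[(1+√-227)/2] with discriminant -227.
Since gcd(29, -227) = 1 the prime 29 does not ramify.
Compute (-227/29) via Euler: 5^((29-1)/2) mod 29 = 1, so (-227/29) = 1.
(-227/29) = 1, so 29 splits.

split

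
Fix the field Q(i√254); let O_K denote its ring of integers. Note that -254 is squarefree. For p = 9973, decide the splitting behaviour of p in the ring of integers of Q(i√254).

split — (9973) = 𝔭₁𝔭₂ with 𝔭₁ ≠ 𝔭₂

d = -254 ≡ 2 (mod 4), so O_K = ℤ[√-254] and disc(K) = 4d = -1016.
Since gcd(9973, -1016) = 1 the prime 9973 does not ramify.
Compute (-254/9973) via Euler: 9719^((9973-1)/2) mod 9973 = 1, so (-254/9973) = 1.
d is a quadratic residue mod p, hence 9973 splits in O_K.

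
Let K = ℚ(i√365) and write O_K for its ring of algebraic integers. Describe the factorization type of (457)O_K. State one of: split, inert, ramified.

457 remains inert

-365 mod 4 = 3, hence disc K = 4·(-365) = -1460 and O_K = ℤ[√-365].
457 ∤ -1460, so 457 is unramified.
Legendre symbol by Euler's criterion: (-365/457) ≡ (-365)^228 ≡ 456 (mod 457), i.e. (-365/457) = -1.
(-365/457) = -1, so 457 is inert.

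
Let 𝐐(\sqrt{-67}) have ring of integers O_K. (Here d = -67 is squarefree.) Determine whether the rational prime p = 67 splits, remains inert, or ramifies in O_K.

ramified — (67) = 𝔭²

-67 mod 4 = 1, hence disc K = -67 and O_K = ℤ[(1+√-67)/2].
67 divides disc(K) = -67, so 67 ramifies.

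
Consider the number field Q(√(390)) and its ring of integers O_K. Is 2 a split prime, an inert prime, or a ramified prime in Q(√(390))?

Since 390 ≢ 1 mod 4, the ring of integers is ℤ[√390] with discriminant 4·390 = 1560.
Ramification test: 2 | 1560. The prime 2 ramifies in K.

ramified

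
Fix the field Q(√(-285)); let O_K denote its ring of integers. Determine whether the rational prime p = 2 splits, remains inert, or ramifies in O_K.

-285 mod 4 = 3, hence disc K = 4·(-285) = -1140 and O_K = ℤ[√-285].
disc(K) = -1140 = 2·(-570), so p = 2 is ramified.

p ramifies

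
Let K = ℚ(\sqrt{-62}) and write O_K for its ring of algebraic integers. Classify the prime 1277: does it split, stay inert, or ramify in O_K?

Since -62 ≢ 1 mod 4, the ring of integers is ℤ[√-62] with discriminant 4·(-62) = -248.
1277 ∤ -248, so 1277 is unramified.
Compute (-62/1277) via Euler: 1215^((1277-1)/2) mod 1277 = 1, so (-62/1277) = 1.
(-62/1277) = 1, so 1277 splits.

1277 splits in O_K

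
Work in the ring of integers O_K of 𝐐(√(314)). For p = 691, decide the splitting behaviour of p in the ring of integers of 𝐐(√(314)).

split — (691) = 𝔭₁𝔭₂ with 𝔭₁ ≠ 𝔭₂

Since 314 ≢ 1 mod 4, the ring of integers is ℤ[√314] with discriminant 4·314 = 1256.
691 ∤ 1256, so 691 is unramified.
(314/691) = 314^345 mod 691 = 1, giving Legendre symbol 1.
(314/691) = 1, so 691 splits.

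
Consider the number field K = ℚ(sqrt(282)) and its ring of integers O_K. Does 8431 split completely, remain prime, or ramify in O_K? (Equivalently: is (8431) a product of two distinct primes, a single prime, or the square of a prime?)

split

282 mod 4 = 2, hence disc K = 4·282 = 1128 and O_K = ℤ[√282].
disc(K) = 1128 is not divisible by 8431; 8431 is unramified.
Compute (282/8431) via Euler: 282^((8431-1)/2) mod 8431 = 1, so (282/8431) = 1.
d is a quadratic residue mod p, hence 8431 splits in O_K.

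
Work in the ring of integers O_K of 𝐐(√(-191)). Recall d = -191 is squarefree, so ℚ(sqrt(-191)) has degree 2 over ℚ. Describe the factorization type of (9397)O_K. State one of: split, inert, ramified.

remains prime (inert)

-191 mod 4 = 1, hence disc K = -191 and O_K = ℤ[(1+√-191)/2].
9397 ∤ -191, so 9397 is unramified.
Compute (-191/9397) via Euler: 9206^((9397-1)/2) mod 9397 = 9396, so (-191/9397) = -1.
d is a non-residue mod p, hence 9397 remains inert in O_K.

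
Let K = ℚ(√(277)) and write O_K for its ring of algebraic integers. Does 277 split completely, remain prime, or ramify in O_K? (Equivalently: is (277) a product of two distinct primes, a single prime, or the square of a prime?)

ramified — (277) = 𝔭²

d = 277 ≡ 1 (mod 4), so O_K = ℤ[(1+√277)/2] and disc(K) = d = 277.
Ramification test: 277 | 277. The prime 277 ramifies in K.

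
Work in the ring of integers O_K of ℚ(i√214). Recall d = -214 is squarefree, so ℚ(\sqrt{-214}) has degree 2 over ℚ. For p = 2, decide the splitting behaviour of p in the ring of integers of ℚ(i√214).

Since -214 ≢ 1 mod 4, the ring of integers is ℤ[√-214] with discriminant 4·(-214) = -856.
2 divides disc(K) = -856, so 2 ramifies.

ramified — (2) = 𝔭²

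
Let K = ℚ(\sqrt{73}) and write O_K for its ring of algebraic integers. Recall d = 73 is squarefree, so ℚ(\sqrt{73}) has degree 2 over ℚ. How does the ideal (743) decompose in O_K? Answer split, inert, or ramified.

remains prime (inert)

d = 73 ≡ 1 (mod 4), so O_K = ℤ[(1+√73)/2] and disc(K) = d = 73.
743 ∤ 73, so 743 is unramified.
Compute (73/743) via Euler: 73^((743-1)/2) mod 743 = 742, so (73/743) = -1.
(73/743) = -1, so 743 is inert.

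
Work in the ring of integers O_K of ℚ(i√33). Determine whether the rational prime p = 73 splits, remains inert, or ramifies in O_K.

Since -33 ≢ 1 mod 4, the ring of integers is ℤ[√-33] with discriminant 4·(-33) = -132.
Since gcd(73, -132) = 1 the prime 73 does not ramify.
Euler's criterion: (-33)^36 mod 73 = 72. Thus (-33|73) = -1.
d is a non-residue mod p, hence 73 remains inert in O_K.

inert — (73) stays prime in O_K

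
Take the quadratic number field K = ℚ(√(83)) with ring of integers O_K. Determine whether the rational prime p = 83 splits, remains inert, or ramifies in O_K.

Since 83 ≢ 1 mod 4, the ring of integers is ℤ[√83] with discriminant 4·83 = 332.
83 divides disc(K) = 332, so 83 ramifies.

83 is ramified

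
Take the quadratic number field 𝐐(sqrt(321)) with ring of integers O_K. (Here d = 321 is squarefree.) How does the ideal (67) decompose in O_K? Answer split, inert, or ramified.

inert

321 mod 4 = 1, hence disc K = 321 and O_K = ℤ[(1+√321)/2].
disc(K) = 321 is not divisible by 67; 67 is unramified.
Euler's criterion: 321^33 mod 67 = 66. Thus (321|67) = -1.
(321/67) = -1, so 67 is inert.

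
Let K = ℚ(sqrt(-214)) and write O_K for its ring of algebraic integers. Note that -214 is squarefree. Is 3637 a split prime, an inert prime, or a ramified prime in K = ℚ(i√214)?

Since -214 ≢ 1 mod 4, the ring of integers is ℤ[√-214] with discriminant 4·(-214) = -856.
disc(K) = -856 is not divisible by 3637; 3637 is unramified.
Legendre symbol by Euler's criterion: (-214/3637) ≡ (-214)^1818 ≡ 1 (mod 3637), i.e. (-214/3637) = 1.
(-214/3637) = 1, so 3637 splits.

3637 splits in O_K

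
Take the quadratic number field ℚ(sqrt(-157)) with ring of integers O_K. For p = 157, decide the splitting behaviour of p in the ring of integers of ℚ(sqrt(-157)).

ramified — (157) = 𝔭²

-157 mod 4 = 3, hence disc K = 4·(-157) = -628 and O_K = ℤ[√-157].
disc(K) = -628 = 157·(-4), so p = 157 is ramified.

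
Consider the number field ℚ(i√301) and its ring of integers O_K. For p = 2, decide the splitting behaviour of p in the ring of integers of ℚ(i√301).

Since -301 ≢ 1 mod 4, the ring of integers is ℤ[√-301] with discriminant 4·(-301) = -1204.
Ramification test: 2 | -1204. The prime 2 ramifies in K.

p ramifies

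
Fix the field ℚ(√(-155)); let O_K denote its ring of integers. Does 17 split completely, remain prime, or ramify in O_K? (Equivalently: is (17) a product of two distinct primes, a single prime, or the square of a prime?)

d = -155 ≡ 1 (mod 4), so O_K = ℤ[(1+√-155)/2] and disc(K) = d = -155.
Since gcd(17, -155) = 1 the prime 17 does not ramify.
Legendre symbol by Euler's criterion: (-155/17) ≡ (-155)^8 ≡ 1 (mod 17), i.e. (-155/17) = 1.
(-155/17) = 1, so 17 splits.

split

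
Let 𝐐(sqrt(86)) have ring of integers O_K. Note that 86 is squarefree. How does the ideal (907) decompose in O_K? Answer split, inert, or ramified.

Since 86 ≢ 1 mod 4, the ring of integers is ℤ[√86] with discriminant 4·86 = 344.
907 ∤ 344, so 907 is unramified.
Euler's criterion: 86^453 mod 907 = 1. Thus (86|907) = 1.
Legendre symbol 1 ⇒ 907 is split.

split — (907) = 𝔭₁𝔭₂ with 𝔭₁ ≠ 𝔭₂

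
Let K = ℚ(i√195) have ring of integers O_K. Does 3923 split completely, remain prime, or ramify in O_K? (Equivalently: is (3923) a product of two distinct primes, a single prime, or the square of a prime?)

3923 splits in O_K

-195 mod 4 = 1, hence disc K = -195 and O_K = ℤ[(1+√-195)/2].
Since gcd(3923, -195) = 1 the prime 3923 does not ramify.
(-195/3923) = 3728^1961 mod 3923 = 1, giving Legendre symbol 1.
Legendre symbol 1 ⇒ 3923 is split.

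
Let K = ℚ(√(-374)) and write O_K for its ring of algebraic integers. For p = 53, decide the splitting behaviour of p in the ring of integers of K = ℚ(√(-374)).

d = -374 ≡ 2 (mod 4), so O_K = ℤ[√-374] and disc(K) = 4d = -1496.
53 ∤ -1496, so 53 is unramified.
(-374/53) = 50^26 mod 53 = 52, giving Legendre symbol -1.
d is a non-residue mod p, hence 53 remains inert in O_K.

inert — (53) stays prime in O_K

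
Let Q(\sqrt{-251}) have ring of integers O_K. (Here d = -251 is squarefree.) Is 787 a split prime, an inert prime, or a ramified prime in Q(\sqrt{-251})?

Since -251 ≡ 1 mod 4, the ring of integers is ℤ[(1+√-251)/2] with discriminant -251.
disc(K) = -251 is not divisible by 787; 787 is unramified.
Legendre symbol by Euler's criterion: (-251/787) ≡ (-251)^393 ≡ 786 (mod 787), i.e. (-251/787) = -1.
Legendre symbol -1 ⇒ 787 is inert.

787 remains inert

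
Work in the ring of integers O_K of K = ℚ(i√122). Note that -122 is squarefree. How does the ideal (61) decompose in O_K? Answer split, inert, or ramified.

Since -122 ≢ 1 mod 4, the ring of integers is ℤ[√-122] with discriminant 4·(-122) = -488.
Ramification test: 61 | -488. The prime 61 ramifies in K.

p ramifies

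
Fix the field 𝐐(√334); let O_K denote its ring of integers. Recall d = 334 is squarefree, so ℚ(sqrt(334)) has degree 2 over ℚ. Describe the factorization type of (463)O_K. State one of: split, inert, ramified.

split

334 mod 4 = 2, hence disc K = 4·334 = 1336 and O_K = ℤ[√334].
463 ∤ 1336, so 463 is unramified.
Euler's criterion: 334^231 mod 463 = 1. Thus (334|463) = 1.
d is a quadratic residue mod p, hence 463 splits in O_K.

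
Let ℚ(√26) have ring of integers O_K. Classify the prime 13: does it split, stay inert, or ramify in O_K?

Since 26 ≢ 1 mod 4, the ring of integers is ℤ[√26] with discriminant 4·26 = 104.
Ramification test: 13 | 104. The prime 13 ramifies in K.

ramifies in O_K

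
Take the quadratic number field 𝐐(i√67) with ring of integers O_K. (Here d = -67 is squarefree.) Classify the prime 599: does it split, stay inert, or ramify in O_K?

inert

-67 mod 4 = 1, hence disc K = -67 and O_K = ℤ[(1+√-67)/2].
599 ∤ -67, so 599 is unramified.
Compute (-67/599) via Euler: 532^((599-1)/2) mod 599 = 598, so (-67/599) = -1.
Legendre symbol -1 ⇒ 599 is inert.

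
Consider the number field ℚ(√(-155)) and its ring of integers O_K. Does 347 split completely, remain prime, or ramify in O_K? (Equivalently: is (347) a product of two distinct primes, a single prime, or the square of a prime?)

-155 mod 4 = 1, hence disc K = -155 and O_K = ℤ[(1+√-155)/2].
disc(K) = -155 is not divisible by 347; 347 is unramified.
Legendre symbol by Euler's criterion: (-155/347) ≡ (-155)^173 ≡ 1 (mod 347), i.e. (-155/347) = 1.
Legendre symbol 1 ⇒ 347 is split.

347 splits in O_K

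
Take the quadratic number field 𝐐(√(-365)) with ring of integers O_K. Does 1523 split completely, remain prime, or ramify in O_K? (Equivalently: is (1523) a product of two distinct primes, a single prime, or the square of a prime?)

d = -365 ≡ 3 (mod 4), so O_K = ℤ[√-365] and disc(K) = 4d = -1460.
1523 ∤ -1460, so 1523 is unramified.
Legendre symbol by Euler's criterion: (-365/1523) ≡ (-365)^761 ≡ 1522 (mod 1523), i.e. (-365/1523) = -1.
Legendre symbol -1 ⇒ 1523 is inert.

inert — (1523) stays prime in O_K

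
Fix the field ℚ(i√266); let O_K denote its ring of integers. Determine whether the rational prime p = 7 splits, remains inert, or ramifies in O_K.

d = -266 ≡ 2 (mod 4), so O_K = ℤ[√-266] and disc(K) = 4d = -1064.
disc(K) = -1064 = 7·(-152), so p = 7 is ramified.

ramifies in O_K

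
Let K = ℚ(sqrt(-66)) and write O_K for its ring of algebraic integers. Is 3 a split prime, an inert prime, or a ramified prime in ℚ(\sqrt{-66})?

Since -66 ≢ 1 mod 4, the ring of integers is ℤ[√-66] with discriminant 4·(-66) = -264.
disc(K) = -264 = 3·(-88), so p = 3 is ramified.

ramified — (3) = 𝔭²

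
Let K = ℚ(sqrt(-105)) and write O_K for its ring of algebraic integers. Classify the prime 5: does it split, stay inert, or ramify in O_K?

p ramifies

-105 mod 4 = 3, hence disc K = 4·(-105) = -420 and O_K = ℤ[√-105].
disc(K) = -420 = 5·(-84), so p = 5 is ramified.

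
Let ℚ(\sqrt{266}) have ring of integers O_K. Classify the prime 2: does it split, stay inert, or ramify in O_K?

ramifies in O_K

d = 266 ≡ 2 (mod 4), so O_K = ℤ[√266] and disc(K) = 4d = 1064.
2 divides disc(K) = 1064, so 2 ramifies.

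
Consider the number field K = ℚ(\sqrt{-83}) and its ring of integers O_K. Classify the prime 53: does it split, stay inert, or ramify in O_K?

d = -83 ≡ 1 (mod 4), so O_K = ℤ[(1+√-83)/2] and disc(K) = d = -83.
disc(K) = -83 is not divisible by 53; 53 is unramified.
Euler's criterion: (-83)^26 mod 53 = 52. Thus (-83|53) = -1.
(-83/53) = -1, so 53 is inert.

remains prime (inert)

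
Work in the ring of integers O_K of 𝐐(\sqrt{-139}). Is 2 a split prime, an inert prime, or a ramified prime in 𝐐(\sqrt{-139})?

inert

-139 mod 4 = 1, hence disc K = -139 and O_K = ℤ[(1+√-139)/2].
Since gcd(2, -139) = 1 the prime 2 does not ramify.
For p = 2 with d ≡ 1 (mod 4): d mod 8 = 5, so 2 is inert.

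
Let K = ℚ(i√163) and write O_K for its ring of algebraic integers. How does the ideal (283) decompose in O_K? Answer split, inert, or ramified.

p is inert

-163 mod 4 = 1, hence disc K = -163 and O_K = ℤ[(1+√-163)/2].
Since gcd(283, -163) = 1 the prime 283 does not ramify.
(-163/283) = 120^141 mod 283 = 282, giving Legendre symbol -1.
(-163/283) = -1, so 283 is inert.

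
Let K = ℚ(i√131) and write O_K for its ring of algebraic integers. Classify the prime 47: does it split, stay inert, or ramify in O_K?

-131 mod 4 = 1, hence disc K = -131 and O_K = ℤ[(1+√-131)/2].
disc(K) = -131 is not divisible by 47; 47 is unramified.
(-131/47) = 10^23 mod 47 = 46, giving Legendre symbol -1.
Legendre symbol -1 ⇒ 47 is inert.

p is inert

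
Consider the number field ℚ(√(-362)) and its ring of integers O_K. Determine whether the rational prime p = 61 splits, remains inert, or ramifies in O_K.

d = -362 ≡ 2 (mod 4), so O_K = ℤ[√-362] and disc(K) = 4d = -1448.
61 ∤ -1448, so 61 is unramified.
Euler's criterion: (-362)^30 mod 61 = 1. Thus (-362|61) = 1.
Legendre symbol 1 ⇒ 61 is split.

split — (61) = 𝔭₁𝔭₂ with 𝔭₁ ≠ 𝔭₂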